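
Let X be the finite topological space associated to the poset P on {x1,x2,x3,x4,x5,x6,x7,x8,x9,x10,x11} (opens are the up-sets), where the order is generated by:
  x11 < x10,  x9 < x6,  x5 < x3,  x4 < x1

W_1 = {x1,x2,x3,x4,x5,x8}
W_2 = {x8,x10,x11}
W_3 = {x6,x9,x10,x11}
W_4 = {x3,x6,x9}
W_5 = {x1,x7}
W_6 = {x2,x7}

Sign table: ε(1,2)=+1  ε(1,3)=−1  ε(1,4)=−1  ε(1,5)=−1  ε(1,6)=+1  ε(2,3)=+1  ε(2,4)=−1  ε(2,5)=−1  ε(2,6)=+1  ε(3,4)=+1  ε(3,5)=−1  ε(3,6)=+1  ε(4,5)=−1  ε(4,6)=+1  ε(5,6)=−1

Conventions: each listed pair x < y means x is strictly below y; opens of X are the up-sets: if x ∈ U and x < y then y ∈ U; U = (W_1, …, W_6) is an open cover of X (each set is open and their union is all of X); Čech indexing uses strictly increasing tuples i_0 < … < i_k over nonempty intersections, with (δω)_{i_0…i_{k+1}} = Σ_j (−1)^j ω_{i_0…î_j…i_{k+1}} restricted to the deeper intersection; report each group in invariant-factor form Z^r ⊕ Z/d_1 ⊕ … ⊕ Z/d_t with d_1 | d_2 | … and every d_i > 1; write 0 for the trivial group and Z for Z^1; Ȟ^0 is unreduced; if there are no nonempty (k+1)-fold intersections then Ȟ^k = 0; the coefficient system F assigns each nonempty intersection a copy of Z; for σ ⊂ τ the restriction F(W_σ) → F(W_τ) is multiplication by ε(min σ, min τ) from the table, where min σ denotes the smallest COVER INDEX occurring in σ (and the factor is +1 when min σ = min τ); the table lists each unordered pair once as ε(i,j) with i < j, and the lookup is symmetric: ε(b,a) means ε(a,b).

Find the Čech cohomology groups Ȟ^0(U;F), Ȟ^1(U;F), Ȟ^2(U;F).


intersection data:
  W12={x8} W14={x3} W15={x1} W16={x2} W23={x10,x11} W34={x6,x9} W56={x7}
C dims 6,7; δ0: rk 6, SNF 1^5·2
Ȟ^0 = (6 − 6) − 0 = 0, so Ȟ^0 ≅ 0
Ȟ^1 = (7 − 0) − 6 = 1 plus torsion [2], so Ȟ^1 ≅ Z ⊕ Z/2
Ȟ^2 = (0 − 0) − 0 = 0, so Ȟ^2 ≅ 0

Ȟ^0 ≅ 0; Ȟ^1 ≅ Z ⊕ Z/2; Ȟ^2 ≅ 0


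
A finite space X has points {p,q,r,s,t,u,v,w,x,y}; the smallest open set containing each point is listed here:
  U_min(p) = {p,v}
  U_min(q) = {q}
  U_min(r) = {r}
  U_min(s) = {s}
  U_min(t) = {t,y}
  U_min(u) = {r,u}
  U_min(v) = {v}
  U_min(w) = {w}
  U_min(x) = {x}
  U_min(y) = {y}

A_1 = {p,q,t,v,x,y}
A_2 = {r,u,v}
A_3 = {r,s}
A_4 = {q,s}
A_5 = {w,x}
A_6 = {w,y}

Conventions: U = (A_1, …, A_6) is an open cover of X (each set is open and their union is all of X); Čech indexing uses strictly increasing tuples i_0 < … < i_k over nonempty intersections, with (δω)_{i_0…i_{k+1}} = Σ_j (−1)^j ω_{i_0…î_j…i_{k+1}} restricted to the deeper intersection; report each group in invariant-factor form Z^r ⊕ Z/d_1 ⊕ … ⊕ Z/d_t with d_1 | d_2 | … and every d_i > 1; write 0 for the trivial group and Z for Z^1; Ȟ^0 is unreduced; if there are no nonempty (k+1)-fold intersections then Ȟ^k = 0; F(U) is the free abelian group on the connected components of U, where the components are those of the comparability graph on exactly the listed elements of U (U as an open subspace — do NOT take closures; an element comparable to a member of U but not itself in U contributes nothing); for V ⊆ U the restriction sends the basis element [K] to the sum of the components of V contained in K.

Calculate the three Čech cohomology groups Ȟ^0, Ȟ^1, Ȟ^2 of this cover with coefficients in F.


nonempty overlaps:
  A12={v} A14={q} A15={x} A16={y} A23={r} A34={s} A56={w}
components per intersection:
  A1: {p,v} {q} {t,y} {x}
  A2: {r,u} {v}
  A3: {r} {s}
  A4: {q} {s}
  A5: {w} {x}
  A6: {w} {y}
  A12: {v}
  A14: {q}
  A15: {x}
  A16: {y}
  A23: {r}
  A34: {s}
  A56: {w}
C dims 14,7; δ0: rk 7, SNF 1^7
degree 0: 14−7−0 = 7 → Ȟ^0 ≅ Z^7
degree 1: 7−0−7 = 0 → Ȟ^1 ≅ 0
degree 2: 0−0−0 = 0 → Ȟ^2 ≅ 0

Ȟ^0(U;F) ≅ Z^7, Ȟ^1(U;F) ≅ 0 and Ȟ^2(U;F) ≅ 0


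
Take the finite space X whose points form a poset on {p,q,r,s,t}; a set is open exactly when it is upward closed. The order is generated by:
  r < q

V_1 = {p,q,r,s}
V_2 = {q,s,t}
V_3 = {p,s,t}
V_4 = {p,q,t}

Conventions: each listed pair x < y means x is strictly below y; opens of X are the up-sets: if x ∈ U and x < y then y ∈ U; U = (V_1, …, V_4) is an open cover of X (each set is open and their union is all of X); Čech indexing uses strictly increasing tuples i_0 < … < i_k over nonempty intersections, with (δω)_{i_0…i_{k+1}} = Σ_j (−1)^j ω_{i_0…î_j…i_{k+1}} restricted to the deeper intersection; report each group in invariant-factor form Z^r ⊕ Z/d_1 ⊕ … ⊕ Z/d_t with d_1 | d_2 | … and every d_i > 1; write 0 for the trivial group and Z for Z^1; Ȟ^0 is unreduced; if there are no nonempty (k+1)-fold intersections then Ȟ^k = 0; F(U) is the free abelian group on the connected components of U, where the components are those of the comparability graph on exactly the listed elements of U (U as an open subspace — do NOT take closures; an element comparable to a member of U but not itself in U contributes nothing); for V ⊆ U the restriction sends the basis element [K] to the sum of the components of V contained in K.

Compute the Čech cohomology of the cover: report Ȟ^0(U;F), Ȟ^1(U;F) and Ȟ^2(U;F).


nonempty intersections:
  V12={q,s} V13={p,s} V14={p,q} V23={s,t} V24={q,t} V34={p,t}
  V123={s} V124={q} V134={p} V234={t}
components per intersection:
  V1: {p} {q,r} {s}
  V2: {q} {s} {t}
  V3: {p} {s} {t}
  V4: {p} {q} {t}
  V12: {q} {s}
  V13: {p} {s}
  V14: {p} {q}
  V23: {s} {t}
  V24: {q} {t}
  V34: {p} {t}
  V123: {s}
  V124: {q}
  V134: {p}
  V234: {t}
C dims 12,12,4; δ0: rk 8, SNF 1^8; δ1: rk 4, SNF 1^4
Ȟ^0: (12−8)−0=4 ⇒ Z^4
Ȟ^1: (12−4)−8=0 ⇒ 0
Ȟ^2: (4−0)−4=0 ⇒ 0

Ȟ^0 ≅ Z^4, Ȟ^1 ≅ 0 and Ȟ^2 ≅ 0


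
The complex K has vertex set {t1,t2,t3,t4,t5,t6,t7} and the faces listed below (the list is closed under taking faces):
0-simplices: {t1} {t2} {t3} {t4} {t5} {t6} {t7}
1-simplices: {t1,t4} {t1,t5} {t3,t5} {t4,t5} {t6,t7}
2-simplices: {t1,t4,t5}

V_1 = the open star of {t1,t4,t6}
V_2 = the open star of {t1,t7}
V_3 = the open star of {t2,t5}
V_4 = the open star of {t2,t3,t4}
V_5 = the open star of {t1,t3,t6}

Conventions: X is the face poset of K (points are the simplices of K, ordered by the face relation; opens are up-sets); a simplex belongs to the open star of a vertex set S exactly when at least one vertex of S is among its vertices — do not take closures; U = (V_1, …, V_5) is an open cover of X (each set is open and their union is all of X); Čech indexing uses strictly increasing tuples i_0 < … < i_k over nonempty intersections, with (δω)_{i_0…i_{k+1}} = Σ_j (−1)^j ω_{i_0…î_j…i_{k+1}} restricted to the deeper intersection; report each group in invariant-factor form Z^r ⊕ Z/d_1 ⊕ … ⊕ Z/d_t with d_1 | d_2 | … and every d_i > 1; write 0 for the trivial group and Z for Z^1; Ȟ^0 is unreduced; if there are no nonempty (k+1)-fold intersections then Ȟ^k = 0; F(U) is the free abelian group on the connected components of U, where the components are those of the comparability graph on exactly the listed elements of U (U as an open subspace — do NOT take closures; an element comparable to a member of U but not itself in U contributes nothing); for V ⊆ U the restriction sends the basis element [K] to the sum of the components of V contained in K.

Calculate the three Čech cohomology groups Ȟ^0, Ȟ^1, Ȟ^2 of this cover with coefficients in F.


intersection data:
  V1={{t1},{t4},{t6},{t1,t4},{t1,t5},{t4,t5},{t6,t7},{t1,t4,t5}} V2={{t1},{t7},{t1,t4},{t1,t5},{t6,t7},{t1,t4,t5}} V3={{t2},{t5},{t1,t5},{t3,t5},{t4,t5},{t1,t4,t5}} V4={{t2},{t3},{t4},{t1,t4},{t3,t5},{t4,t5},{t1,t4,t5}} V5={{t1},{t3},{t6},{t1,t4},{t1,t5},{t3,t5},{t6,t7},{t1,t4,t5}}
  V12={{t1},{t1,t4},{t1,t5},{t6,t7},{t1,t4,t5}} V13={{t1,t5},{t4,t5},{t1,t4,t5}} V14={{t4},{t1,t4},{t4,t5},{t1,t4,t5}} V15={{t1},{t6},{t1,t4},{t1,t5},{t6,t7},{t1,t4,t5}} V23={{t1,t5},{t1,t4,t5}} V24={{t1,t4},{t1,t4,t5}} V25={{t1},{t1,t4},{t1,t5},{t6,t7},{t1,t4,t5}} V34={{t2},{t3,t5},{t4,t5},{t1,t4,t5}} V35={{t1,t5},{t3,t5},{t1,t4,t5}} V45={{t3},{t1,t4},{t3,t5},{t1,t4,t5}}
  V123={{t1,t5},{t1,t4,t5}} V124={{t1,t4},{t1,t4,t5}} V125={{t1},{t1,t4},{t1,t5},{t6,t7},{t1,t4,t5}} V134={{t4,t5},{t1,t4,t5}} V135={{t1,t5},{t1,t4,t5}} V145={{t1,t4},{t1,t4,t5}} V234={{t1,t4,t5}} V235={{t1,t5},{t1,t4,t5}} V245={{t1,t4},{t1,t4,t5}} V345={{t3,t5},{t1,t4,t5}}
  V1234={{t1,t4,t5}} V1235={{t1,t5},{t1,t4,t5}} V1245={{t1,t4},{t1,t4,t5}} V1345={{t1,t4,t5}} V2345={{t1,t4,t5}}
  V12345={{t1,t4,t5}}
components per intersection:
  V1: {{t1},{t4},{t1,t4},{t1,t5},{t4,t5},{t1,t4,t5}} {{t6},{t6,t7}}
  V2: {{t1},{t1,t4},{t1,t5},{t1,t4,t5}} {{t7},{t6,t7}}
  V3: {{t2}} {{t5},{t1,t5},{t3,t5},{t4,t5},{t1,t4,t5}}
  V4: {{t2}} {{t3},{t3,t5}} {{t4},{t1,t4},{t4,t5},{t1,t4,t5}}
  V5: {{t1},{t1,t4},{t1,t5},{t1,t4,t5}} {{t3},{t3,t5}} {{t6},{t6,t7}}
  V12: {{t1},{t1,t4},{t1,t5},{t1,t4,t5}} {{t6,t7}}
  V13: {{t1,t5},{t4,t5},{t1,t4,t5}}
  V14: {{t4},{t1,t4},{t4,t5},{t1,t4,t5}}
  V15: {{t1},{t1,t4},{t1,t5},{t1,t4,t5}} {{t6},{t6,t7}}
  V23: {{t1,t5},{t1,t4,t5}}
  V24: {{t1,t4},{t1,t4,t5}}
  V25: {{t1},{t1,t4},{t1,t5},{t1,t4,t5}} {{t6,t7}}
  V34: {{t2}} {{t3,t5}} {{t4,t5},{t1,t4,t5}}
  V35: {{t1,t5},{t1,t4,t5}} {{t3,t5}}
  V45: {{t3},{t3,t5}} {{t1,t4},{t1,t4,t5}}
  V123: {{t1,t5},{t1,t4,t5}}
  V124: {{t1,t4},{t1,t4,t5}}
  V125: {{t1},{t1,t4},{t1,t5},{t1,t4,t5}} {{t6,t7}}
  V134: {{t4,t5},{t1,t4,t5}}
  V135: {{t1,t5},{t1,t4,t5}}
  V145: {{t1,t4},{t1,t4,t5}}
  V234: {{t1,t4,t5}}
  V235: {{t1,t5},{t1,t4,t5}}
  V245: {{t1,t4},{t1,t4,t5}}
  V345: {{t3,t5}} {{t1,t4,t5}}
  V1234: {{t1,t4,t5}}
  V1235: {{t1,t5},{t1,t4,t5}}
  V1245: {{t1,t4},{t1,t4,t5}}
  V1345: {{t1,t4,t5}}
  V2345: {{t1,t4,t5}}
  V12345: {{t1,t4,t5}}
C dims 12,17,12,5; δ0: rk 9, SNF 1^9; δ1: rk 8, SNF 1^8; δ2: rk 4, SNF 1^4
Ȟ^0 = (12 − 9) − 0 = 3, so Ȟ^0 ≅ Z^3
Ȟ^1 = (17 − 8) − 9 = 0, so Ȟ^1 ≅ 0
Ȟ^2 = (12 − 4) − 8 = 0, so Ȟ^2 ≅ 0

Ȟ^0 ≅ Z^3, Ȟ^1 ≅ 0 and Ȟ^2 ≅ 0


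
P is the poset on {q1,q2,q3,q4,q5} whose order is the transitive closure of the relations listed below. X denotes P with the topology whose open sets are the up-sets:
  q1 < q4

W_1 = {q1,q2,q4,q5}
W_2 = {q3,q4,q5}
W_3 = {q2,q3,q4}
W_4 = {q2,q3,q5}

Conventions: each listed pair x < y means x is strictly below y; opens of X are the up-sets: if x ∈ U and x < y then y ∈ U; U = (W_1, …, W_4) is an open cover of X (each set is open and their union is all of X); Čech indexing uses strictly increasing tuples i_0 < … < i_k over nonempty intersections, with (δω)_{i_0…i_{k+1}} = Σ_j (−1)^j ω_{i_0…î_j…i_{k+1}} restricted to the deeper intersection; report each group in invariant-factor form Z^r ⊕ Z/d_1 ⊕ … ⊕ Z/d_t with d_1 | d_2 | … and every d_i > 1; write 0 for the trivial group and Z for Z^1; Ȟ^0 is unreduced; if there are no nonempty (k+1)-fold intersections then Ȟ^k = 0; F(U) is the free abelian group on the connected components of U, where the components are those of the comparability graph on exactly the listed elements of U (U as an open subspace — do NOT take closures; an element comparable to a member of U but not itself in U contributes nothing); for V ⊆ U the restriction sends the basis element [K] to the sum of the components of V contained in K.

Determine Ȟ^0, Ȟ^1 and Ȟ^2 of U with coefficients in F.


nerve of the cover:
  W12={q4,q5} W13={q2,q4} W14={q2,q5} W23={q3,q4} W24={q3,q5} W34={q2,q3}
  W123={q4} W124={q5} W134={q2} W234={q3}
components per intersection:
  W1: {q1,q4} {q2} {q5}
  W2: {q3} {q4} {q5}
  W3: {q2} {q3} {q4}
  W4: {q2} {q3} {q5}
  W12: {q4} {q5}
  W13: {q2} {q4}
  W14: {q2} {q5}
  W23: {q3} {q4}
  W24: {q3} {q5}
  W34: {q2} {q3}
  W123: {q4}
  W124: {q5}
  W134: {q2}
  W234: {q3}
C dims 12,12,4; δ0: rk 8, SNF 1^8; δ1: rk 4, SNF 1^4
Ȟ^0 = (12 − 8) − 0 = 4, so Ȟ^0 ≅ Z^4
Ȟ^1 = (12 − 4) − 8 = 0, so Ȟ^1 ≅ 0
Ȟ^2 = (4 − 0) − 4 = 0, so Ȟ^2 ≅ 0

Ȟ^0 ≅ Z^4; Ȟ^1 ≅ 0; Ȟ^2 ≅ 0


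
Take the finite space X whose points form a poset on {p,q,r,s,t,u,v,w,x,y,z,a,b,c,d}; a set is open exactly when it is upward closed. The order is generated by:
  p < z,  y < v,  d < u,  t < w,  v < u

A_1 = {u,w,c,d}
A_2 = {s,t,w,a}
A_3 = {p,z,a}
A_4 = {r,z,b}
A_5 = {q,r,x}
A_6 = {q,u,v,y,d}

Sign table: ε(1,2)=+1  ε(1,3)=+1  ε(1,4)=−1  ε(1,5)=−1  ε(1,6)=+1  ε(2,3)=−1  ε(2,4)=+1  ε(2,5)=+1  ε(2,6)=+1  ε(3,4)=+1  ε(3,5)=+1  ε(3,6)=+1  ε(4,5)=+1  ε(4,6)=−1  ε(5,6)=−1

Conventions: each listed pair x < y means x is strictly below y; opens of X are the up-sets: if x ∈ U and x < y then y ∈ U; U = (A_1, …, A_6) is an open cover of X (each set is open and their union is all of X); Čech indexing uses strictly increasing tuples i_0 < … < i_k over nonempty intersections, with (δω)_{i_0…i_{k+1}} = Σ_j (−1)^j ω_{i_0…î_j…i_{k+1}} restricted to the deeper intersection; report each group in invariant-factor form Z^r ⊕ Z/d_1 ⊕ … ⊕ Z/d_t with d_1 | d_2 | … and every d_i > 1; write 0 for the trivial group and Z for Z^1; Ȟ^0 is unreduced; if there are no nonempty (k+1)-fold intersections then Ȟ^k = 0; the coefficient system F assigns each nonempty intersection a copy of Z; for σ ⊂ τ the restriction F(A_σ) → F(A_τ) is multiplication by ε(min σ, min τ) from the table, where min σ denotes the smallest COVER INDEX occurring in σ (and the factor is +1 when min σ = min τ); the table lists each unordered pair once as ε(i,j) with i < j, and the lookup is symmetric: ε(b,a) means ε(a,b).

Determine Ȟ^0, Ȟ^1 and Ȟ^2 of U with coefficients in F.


Ȟ^0(U;F) ≅ Z,  Ȟ^1(U;F) ≅ Z,  Ȟ^2(U;F) ≅ 0

cover nerve:
  A12={w} A16={u,d} A23={a} A34={z} A45={r} A56={q}
C dims 6,6; δ0: rk 5, SNF 1^5
Ȟ^0: (6−5)−0=1 ⇒ Z
Ȟ^1: (6−0)−5=1 ⇒ Z
Ȟ^2: (0−0)−0=0 ⇒ 0


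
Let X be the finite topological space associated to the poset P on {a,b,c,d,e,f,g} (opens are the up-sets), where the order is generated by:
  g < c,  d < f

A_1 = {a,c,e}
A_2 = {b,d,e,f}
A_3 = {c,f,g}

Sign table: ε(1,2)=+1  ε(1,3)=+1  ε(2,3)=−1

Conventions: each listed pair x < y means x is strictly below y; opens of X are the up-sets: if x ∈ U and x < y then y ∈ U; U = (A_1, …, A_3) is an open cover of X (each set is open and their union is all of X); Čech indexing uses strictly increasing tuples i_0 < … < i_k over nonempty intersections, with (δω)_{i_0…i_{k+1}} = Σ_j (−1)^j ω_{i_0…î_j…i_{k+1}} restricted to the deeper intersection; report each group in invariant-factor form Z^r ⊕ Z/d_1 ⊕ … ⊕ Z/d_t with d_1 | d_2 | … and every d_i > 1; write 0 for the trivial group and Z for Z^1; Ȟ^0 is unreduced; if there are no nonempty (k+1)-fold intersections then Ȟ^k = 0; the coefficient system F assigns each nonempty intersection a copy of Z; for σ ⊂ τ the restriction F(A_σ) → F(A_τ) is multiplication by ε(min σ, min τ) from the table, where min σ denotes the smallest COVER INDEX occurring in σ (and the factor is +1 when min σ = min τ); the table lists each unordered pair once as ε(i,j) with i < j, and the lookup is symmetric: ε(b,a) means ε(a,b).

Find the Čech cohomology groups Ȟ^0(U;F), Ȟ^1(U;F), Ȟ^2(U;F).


nerve simplices:
  A12={e} A13={c} A23={f}
C dims 3,3; δ0: rk 3, SNF 1^2·2
degree 0: 3−3−0 = 0 → Ȟ^0 ≅ 0
degree 1: 3−0−3 = 0 plus torsion [2] → Ȟ^1 ≅ Z/2
degree 2: 0−0−0 = 0 → Ȟ^2 ≅ 0

Ȟ^0 ≅ 0,  Ȟ^1 ≅ Z/2,  Ȟ^2 ≅ 0


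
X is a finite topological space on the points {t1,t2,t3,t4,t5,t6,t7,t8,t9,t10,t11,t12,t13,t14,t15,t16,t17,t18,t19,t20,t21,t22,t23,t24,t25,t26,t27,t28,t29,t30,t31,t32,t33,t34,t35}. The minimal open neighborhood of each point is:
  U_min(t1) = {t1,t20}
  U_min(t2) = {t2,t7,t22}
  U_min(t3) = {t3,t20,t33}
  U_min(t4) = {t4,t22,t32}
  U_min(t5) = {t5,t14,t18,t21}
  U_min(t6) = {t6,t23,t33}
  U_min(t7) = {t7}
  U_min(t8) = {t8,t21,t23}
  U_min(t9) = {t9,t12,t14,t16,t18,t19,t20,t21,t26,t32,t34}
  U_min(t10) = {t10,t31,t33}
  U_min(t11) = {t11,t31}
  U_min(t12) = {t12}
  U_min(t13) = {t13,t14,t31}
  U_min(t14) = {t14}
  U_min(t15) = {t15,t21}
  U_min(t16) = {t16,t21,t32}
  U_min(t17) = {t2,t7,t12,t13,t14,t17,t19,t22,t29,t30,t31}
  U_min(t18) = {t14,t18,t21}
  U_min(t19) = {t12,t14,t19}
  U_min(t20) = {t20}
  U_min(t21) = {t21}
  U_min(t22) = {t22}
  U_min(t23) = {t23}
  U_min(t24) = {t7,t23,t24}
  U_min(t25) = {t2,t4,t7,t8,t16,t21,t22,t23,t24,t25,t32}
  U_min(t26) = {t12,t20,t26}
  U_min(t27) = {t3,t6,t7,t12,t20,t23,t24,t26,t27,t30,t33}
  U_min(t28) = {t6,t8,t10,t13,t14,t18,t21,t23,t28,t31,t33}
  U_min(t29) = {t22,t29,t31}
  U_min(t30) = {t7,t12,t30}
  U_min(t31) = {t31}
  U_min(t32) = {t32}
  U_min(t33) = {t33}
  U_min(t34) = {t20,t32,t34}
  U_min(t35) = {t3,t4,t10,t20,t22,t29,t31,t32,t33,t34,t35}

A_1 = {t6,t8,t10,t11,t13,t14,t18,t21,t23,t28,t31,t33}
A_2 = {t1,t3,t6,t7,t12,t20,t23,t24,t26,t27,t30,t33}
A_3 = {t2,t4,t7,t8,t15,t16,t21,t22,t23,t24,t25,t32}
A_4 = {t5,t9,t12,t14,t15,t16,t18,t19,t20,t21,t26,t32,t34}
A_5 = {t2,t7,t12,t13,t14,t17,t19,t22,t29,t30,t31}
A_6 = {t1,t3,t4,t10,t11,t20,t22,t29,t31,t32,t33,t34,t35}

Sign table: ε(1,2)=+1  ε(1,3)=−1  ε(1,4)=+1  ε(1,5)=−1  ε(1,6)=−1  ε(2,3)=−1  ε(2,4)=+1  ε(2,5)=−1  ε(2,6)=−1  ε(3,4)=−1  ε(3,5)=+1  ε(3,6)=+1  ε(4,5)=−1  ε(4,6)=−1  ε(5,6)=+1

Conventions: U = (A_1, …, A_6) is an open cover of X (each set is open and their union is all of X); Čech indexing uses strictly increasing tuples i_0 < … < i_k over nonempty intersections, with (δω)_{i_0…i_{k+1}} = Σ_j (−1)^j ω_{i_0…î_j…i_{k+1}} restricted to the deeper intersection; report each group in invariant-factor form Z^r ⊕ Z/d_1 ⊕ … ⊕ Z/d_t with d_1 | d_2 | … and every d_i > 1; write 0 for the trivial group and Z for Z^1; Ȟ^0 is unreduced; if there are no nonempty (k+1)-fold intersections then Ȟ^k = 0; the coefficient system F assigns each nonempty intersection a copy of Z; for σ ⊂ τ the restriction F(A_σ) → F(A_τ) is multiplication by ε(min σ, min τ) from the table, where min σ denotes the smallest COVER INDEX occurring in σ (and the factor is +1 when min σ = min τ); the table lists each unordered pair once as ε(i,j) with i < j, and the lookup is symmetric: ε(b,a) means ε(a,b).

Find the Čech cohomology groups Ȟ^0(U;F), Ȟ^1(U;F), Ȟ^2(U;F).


Ȟ^0 ≅ Z, Ȟ^1 ≅ 0 and Ȟ^2 ≅ Z/2

nerve simplices:
  A12={t6,t23,t33} A13={t8,t21,t23} A14={t14,t18,t21} A15={t13,t14,t31} A16={t10,t11,t31,t33} A23={t7,t23,t24} A24={t12,t20,t26} A25={t7,t12,t30} A26={t1,t3,t20,t33} A34={t15,t16,t21,t32} A35={t2,t7,t22} A36={t4,t22,t32} A45={t12,t14,t19} A46={t20,t32,t34} A56={t22,t29,t31}
  A123={t23} A126={t33} A134={t21} A145={t14} A156={t31} A235={t7} A245={t12} A246={t20} A346={t32} A356={t22}
C dims 6,15,10; δ0: rk 5, SNF 1^5; δ1: rk 10, SNF 1^9·2
degree 0: 6−5−0 = 1 → Ȟ^0 ≅ Z
degree 1: 15−10−5 = 0 → Ȟ^1 ≅ 0
degree 2: 10−0−10 = 0 plus torsion [2] → Ȟ^2 ≅ Z/2


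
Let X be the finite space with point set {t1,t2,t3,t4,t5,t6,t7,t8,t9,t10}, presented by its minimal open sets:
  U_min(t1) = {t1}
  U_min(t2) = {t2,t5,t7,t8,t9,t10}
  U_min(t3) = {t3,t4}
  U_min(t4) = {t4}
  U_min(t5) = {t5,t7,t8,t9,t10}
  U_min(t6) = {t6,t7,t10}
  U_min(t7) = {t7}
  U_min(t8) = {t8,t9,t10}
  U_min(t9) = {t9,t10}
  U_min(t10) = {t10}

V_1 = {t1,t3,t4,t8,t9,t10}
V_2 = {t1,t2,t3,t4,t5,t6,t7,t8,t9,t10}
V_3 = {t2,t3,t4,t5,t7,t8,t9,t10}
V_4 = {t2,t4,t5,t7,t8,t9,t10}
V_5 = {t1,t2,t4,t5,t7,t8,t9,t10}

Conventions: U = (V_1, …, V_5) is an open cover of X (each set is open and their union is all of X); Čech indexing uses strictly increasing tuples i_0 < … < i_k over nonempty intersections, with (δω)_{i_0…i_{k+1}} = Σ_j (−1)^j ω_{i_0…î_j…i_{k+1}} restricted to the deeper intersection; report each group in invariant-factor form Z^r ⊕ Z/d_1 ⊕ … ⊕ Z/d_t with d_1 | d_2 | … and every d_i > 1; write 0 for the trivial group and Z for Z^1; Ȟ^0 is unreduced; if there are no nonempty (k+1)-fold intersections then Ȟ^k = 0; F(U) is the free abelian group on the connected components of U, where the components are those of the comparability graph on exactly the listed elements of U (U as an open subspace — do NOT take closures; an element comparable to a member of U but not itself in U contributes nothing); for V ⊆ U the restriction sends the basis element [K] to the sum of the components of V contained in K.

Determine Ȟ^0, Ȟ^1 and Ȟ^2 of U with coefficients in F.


nerve of the cover:
  V12={t1,t3,t4,t8,t9,t10} V13={t3,t4,t8,t9,t10} V14={t4,t8,t9,t10} V15={t1,t4,t8,t9,t10} V23={t2,t3,t4,t5,t7,t8,t9,t10} V24={t2,t4,t5,t7,t8,t9,t10} V25={t1,t2,t4,t5,t7,t8,t9,t10} V34={t2,t4,t5,t7,t8,t9,t10} V35={t2,t4,t5,t7,t8,t9,t10} V45={t2,t4,t5,t7,t8,t9,t10}
  V123={t3,t4,t8,t9,t10} V124={t4,t8,t9,t10} V125={t1,t4,t8,t9,t10} V134={t4,t8,t9,t10} V135={t4,t8,t9,t10} V145={t4,t8,t9,t10} V234={t2,t4,t5,t7,t8,t9,t10} V235={t2,t4,t5,t7,t8,t9,t10} V245={t2,t4,t5,t7,t8,t9,t10} V345={t2,t4,t5,t7,t8,t9,t10}
  V1234={t4,t8,t9,t10} V1235={t4,t8,t9,t10} V1245={t4,t8,t9,t10} V1345={t4,t8,t9,t10} V2345={t2,t4,t5,t7,t8,t9,t10}
  V12345={t4,t8,t9,t10}
components per intersection:
  V1: {t1} {t3,t4} {t8,t9,t10}
  V2: {t1} {t2,t5,t6,t7,t8,t9,t10} {t3,t4}
  V3: {t2,t5,t7,t8,t9,t10} {t3,t4}
  V4: {t2,t5,t7,t8,t9,t10} {t4}
  V5: {t1} {t2,t5,t7,t8,t9,t10} {t4}
  V12: {t1} {t3,t4} {t8,t9,t10}
  V13: {t3,t4} {t8,t9,t10}
  V14: {t4} {t8,t9,t10}
  V15: {t1} {t4} {t8,t9,t10}
  V23: {t2,t5,t7,t8,t9,t10} {t3,t4}
  V24: {t2,t5,t7,t8,t9,t10} {t4}
  V25: {t1} {t2,t5,t7,t8,t9,t10} {t4}
  V34: {t2,t5,t7,t8,t9,t10} {t4}
  V35: {t2,t5,t7,t8,t9,t10} {t4}
  V45: {t2,t5,t7,t8,t9,t10} {t4}
  V123: {t3,t4} {t8,t9,t10}
  V124: {t4} {t8,t9,t10}
  V125: {t1} {t4} {t8,t9,t10}
  V134: {t4} {t8,t9,t10}
  V135: {t4} {t8,t9,t10}
  V145: {t4} {t8,t9,t10}
  V234: {t2,t5,t7,t8,t9,t10} {t4}
  V235: {t2,t5,t7,t8,t9,t10} {t4}
  V245: {t2,t5,t7,t8,t9,t10} {t4}
  V345: {t2,t5,t7,t8,t9,t10} {t4}
  V1234: {t4} {t8,t9,t10}
  V1235: {t4} {t8,t9,t10}
  V1245: {t4} {t8,t9,t10}
  V1345: {t4} {t8,t9,t10}
  V2345: {t2,t5,t7,t8,t9,t10} {t4}
  V12345: {t4} {t8,t9,t10}
C dims 13,23,21,10; δ0: rk 10, SNF 1^10; δ1: rk 13, SNF 1^13; δ2: rk 8, SNF 1^8
Ȟ^0 = (13 − 10) − 0 = 3, so Ȟ^0 ≅ Z^3
Ȟ^1 = (23 − 13) − 10 = 0, so Ȟ^1 ≅ 0
Ȟ^2 = (21 − 8) − 13 = 0, so Ȟ^2 ≅ 0

Ȟ^0 ≅ Z^3, Ȟ^1 ≅ 0 and Ȟ^2 ≅ 0


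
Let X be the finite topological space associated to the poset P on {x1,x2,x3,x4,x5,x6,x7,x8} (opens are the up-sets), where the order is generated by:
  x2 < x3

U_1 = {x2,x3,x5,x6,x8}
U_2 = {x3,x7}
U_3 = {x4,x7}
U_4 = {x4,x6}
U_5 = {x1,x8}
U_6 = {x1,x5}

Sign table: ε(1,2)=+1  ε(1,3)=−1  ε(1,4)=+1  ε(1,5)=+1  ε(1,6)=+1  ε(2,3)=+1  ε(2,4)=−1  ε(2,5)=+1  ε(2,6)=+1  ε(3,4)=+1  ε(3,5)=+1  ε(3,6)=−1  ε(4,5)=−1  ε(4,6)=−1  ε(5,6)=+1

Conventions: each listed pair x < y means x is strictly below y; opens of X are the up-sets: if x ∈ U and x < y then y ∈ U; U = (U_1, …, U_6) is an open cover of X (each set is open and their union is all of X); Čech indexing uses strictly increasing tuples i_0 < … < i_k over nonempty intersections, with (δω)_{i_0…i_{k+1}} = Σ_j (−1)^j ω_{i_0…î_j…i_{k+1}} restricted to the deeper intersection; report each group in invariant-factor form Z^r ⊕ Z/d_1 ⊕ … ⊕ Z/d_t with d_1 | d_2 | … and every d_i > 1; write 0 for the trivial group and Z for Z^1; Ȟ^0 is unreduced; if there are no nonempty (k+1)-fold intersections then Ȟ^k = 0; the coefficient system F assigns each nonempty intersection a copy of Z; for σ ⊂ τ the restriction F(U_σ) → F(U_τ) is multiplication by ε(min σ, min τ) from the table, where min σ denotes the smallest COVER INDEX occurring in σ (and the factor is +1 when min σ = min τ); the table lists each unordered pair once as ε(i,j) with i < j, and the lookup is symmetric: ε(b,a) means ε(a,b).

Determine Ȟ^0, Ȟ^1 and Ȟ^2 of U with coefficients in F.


nerve of the cover:
  U12={x3} U14={x6} U15={x8} U16={x5} U23={x7} U34={x4} U56={x1}
C dims 6,7; δ0: rk 5, SNF 1^5
Ȟ^0 = (6 − 5) − 0 = 1, so Ȟ^0 ≅ Z
Ȟ^1 = (7 − 0) − 5 = 2, so Ȟ^1 ≅ Z^2
Ȟ^2 = (0 − 0) − 0 = 0, so Ȟ^2 ≅ 0

Ȟ^0 = Z, Ȟ^1 = Z^2, Ȟ^2 = 0


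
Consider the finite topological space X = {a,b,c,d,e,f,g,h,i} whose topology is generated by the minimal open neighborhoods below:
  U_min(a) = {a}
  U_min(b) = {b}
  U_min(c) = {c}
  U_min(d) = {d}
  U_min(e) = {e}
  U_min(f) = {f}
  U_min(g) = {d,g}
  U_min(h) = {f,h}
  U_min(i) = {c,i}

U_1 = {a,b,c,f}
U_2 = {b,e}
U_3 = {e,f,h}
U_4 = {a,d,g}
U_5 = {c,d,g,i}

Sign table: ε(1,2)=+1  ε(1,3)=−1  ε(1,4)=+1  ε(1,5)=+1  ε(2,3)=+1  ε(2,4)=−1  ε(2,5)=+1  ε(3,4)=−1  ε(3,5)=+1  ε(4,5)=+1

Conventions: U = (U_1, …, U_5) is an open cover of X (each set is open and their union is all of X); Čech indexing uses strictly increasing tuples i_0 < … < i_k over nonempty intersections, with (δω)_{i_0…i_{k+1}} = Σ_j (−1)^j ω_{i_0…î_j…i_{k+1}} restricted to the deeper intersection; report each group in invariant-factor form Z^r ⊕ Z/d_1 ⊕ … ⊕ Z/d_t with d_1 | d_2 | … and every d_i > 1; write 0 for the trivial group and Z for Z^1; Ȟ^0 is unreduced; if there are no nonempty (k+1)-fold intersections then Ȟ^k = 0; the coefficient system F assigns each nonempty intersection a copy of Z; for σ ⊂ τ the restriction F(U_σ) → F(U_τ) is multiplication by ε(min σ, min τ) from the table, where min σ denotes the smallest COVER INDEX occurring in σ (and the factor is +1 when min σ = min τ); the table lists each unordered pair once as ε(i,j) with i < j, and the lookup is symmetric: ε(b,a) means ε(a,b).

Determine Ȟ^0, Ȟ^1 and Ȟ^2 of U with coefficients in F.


Ȟ^0(U;F) ≅ 0, Ȟ^1(U;F) ≅ Z ⊕ Z/2 and Ȟ^2(U;F) ≅ 0

nerve of the cover:
  U12={b} U13={f} U14={a} U15={c} U23={e} U45={d,g}
C dims 5,6; δ0: rk 5, SNF 1^4·2
Ȟ^0 = (5 − 5) − 0 = 0, so Ȟ^0 ≅ 0
Ȟ^1 = (6 − 0) − 5 = 1 plus torsion [2], so Ȟ^1 ≅ Z ⊕ Z/2
Ȟ^2 = (0 − 0) − 0 = 0, so Ȟ^2 ≅ 0


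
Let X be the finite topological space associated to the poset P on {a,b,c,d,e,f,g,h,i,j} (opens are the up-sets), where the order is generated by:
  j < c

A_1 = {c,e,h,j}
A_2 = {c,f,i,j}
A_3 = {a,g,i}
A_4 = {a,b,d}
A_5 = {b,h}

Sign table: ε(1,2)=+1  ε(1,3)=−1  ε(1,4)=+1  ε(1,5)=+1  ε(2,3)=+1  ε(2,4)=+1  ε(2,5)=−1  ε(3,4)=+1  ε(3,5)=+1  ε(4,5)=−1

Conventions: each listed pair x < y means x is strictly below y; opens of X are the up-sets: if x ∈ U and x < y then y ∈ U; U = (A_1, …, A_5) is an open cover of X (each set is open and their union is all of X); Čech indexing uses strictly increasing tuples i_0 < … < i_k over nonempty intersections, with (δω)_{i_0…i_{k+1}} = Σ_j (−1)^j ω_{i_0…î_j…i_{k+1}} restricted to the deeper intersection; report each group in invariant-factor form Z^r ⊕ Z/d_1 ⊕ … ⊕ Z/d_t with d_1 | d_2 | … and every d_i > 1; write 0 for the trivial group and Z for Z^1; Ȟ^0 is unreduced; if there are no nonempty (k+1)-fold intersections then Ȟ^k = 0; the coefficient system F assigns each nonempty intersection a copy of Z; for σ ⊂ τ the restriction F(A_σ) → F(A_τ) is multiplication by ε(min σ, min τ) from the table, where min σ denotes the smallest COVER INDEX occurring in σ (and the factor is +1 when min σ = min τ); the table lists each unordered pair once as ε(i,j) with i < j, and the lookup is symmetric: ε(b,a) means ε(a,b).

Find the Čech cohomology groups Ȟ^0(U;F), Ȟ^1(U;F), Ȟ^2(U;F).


Ȟ^0(U;F) ≅ 0,  Ȟ^1(U;F) ≅ Z/2,  Ȟ^2(U;F) ≅ 0

nonempty overlaps:
  A12={c,j} A15={h} A23={i} A34={a} A45={b}
C dims 5,5; δ0: rk 5, SNF 1^4·2
degree 0: 5−5−0 = 0 → Ȟ^0 ≅ 0
degree 1: 5−0−5 = 0 plus torsion [2] → Ȟ^1 ≅ Z/2
degree 2: 0−0−0 = 0 → Ȟ^2 ≅ 0


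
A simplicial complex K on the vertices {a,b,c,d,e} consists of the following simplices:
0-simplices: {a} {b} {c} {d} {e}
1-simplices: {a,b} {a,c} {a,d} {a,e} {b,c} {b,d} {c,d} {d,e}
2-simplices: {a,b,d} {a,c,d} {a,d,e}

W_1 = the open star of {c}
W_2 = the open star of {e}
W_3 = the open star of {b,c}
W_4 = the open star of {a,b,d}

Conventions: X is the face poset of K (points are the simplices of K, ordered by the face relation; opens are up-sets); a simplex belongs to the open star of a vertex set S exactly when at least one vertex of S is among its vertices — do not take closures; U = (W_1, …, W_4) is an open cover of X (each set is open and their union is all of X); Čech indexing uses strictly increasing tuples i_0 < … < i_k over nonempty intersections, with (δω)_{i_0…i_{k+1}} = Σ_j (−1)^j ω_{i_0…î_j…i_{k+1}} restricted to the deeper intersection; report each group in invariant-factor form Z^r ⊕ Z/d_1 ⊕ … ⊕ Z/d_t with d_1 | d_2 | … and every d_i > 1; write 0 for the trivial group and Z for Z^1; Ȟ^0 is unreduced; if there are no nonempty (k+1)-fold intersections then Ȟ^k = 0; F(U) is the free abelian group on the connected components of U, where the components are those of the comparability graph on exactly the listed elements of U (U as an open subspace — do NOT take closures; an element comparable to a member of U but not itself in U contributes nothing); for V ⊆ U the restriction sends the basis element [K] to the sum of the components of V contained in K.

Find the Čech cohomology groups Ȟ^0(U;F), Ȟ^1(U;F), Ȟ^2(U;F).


Ȟ^0(U;F) ≅ Z, Ȟ^1(U;F) ≅ Z, Ȟ^2(U;F) ≅ 0

nonempty intersections:
  W1={{c},{a,c},{b,c},{c,d},{a,c,d}} W2={{e},{a,e},{d,e},{a,d,e}} W3={{b},{c},{a,b},{a,c},{b,c},{b,d},{c,d},{a,b,d},{a,c,d}} W4={{a},{b},{d},{a,b},{a,c},{a,d},{a,e},{b,c},{b,d},{c,d},{d,e},{a,b,d},{a,c,d},{a,d,e}}
  W13={{c},{a,c},{b,c},{c,d},{a,c,d}} W14={{a,c},{b,c},{c,d},{a,c,d}} W24={{a,e},{d,e},{a,d,e}} W34={{b},{a,b},{a,c},{b,c},{b,d},{c,d},{a,b,d},{a,c,d}}
  W134={{a,c},{b,c},{c,d},{a,c,d}}
components per intersection:
  W1: {{c},{a,c},{b,c},{c,d},{a,c,d}}
  W2: {{e},{a,e},{d,e},{a,d,e}}
  W3: {{b},{c},{a,b},{a,c},{b,c},{b,d},{c,d},{a,b,d},{a,c,d}}
  W4: {{a},{b},{d},{a,b},{a,c},{a,d},{a,e},{b,c},{b,d},{c,d},{d,e},{a,b,d},{a,c,d},{a,d,e}}
  W13: {{c},{a,c},{b,c},{c,d},{a,c,d}}
  W14: {{a,c},{c,d},{a,c,d}} {{b,c}}
  W24: {{a,e},{d,e},{a,d,e}}
  W34: {{b},{a,b},{b,c},{b,d},{a,b,d}} {{a,c},{c,d},{a,c,d}}
  W134: {{a,c},{c,d},{a,c,d}} {{b,c}}
C dims 4,6,2; δ0: rk 3, SNF 1^3; δ1: rk 2, SNF 1^2
Ȟ^0: (4−3)−0=1 ⇒ Z
Ȟ^1: (6−2)−3=1 ⇒ Z
Ȟ^2: (2−0)−2=0 ⇒ 0


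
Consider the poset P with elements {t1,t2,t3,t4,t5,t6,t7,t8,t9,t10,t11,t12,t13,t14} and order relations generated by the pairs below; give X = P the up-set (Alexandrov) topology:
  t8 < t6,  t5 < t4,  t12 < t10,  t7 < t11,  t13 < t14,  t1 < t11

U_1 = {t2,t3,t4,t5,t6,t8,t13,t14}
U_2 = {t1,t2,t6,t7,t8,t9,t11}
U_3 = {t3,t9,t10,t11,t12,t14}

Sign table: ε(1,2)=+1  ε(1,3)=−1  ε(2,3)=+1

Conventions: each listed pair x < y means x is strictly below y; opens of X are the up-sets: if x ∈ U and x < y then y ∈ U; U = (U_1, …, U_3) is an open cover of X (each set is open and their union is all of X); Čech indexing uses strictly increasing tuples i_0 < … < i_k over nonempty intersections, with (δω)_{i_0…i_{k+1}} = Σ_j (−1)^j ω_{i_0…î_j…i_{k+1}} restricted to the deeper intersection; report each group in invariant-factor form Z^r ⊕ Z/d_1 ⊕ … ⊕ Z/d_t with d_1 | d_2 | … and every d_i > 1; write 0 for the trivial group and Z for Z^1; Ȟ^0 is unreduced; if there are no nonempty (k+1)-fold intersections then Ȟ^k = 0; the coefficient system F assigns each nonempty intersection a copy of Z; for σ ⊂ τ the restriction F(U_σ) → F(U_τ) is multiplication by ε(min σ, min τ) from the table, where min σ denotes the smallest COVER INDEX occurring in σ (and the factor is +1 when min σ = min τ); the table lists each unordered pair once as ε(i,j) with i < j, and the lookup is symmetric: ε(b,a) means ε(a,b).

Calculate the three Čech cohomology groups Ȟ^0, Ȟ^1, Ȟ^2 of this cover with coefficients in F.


Ȟ^0(U;F) ≅ 0,  Ȟ^1(U;F) ≅ Z/2,  Ȟ^2(U;F) ≅ 0

intersection data:
  U12={t2,t6,t8} U13={t3,t14} U23={t9,t11}
C dims 3,3; δ0: rk 3, SNF 1^2·2
Ȟ^0 = (3 − 3) − 0 = 0, so Ȟ^0 ≅ 0
Ȟ^1 = (3 − 0) − 3 = 0 plus torsion [2], so Ȟ^1 ≅ Z/2
Ȟ^2 = (0 − 0) − 0 = 0, so Ȟ^2 ≅ 0


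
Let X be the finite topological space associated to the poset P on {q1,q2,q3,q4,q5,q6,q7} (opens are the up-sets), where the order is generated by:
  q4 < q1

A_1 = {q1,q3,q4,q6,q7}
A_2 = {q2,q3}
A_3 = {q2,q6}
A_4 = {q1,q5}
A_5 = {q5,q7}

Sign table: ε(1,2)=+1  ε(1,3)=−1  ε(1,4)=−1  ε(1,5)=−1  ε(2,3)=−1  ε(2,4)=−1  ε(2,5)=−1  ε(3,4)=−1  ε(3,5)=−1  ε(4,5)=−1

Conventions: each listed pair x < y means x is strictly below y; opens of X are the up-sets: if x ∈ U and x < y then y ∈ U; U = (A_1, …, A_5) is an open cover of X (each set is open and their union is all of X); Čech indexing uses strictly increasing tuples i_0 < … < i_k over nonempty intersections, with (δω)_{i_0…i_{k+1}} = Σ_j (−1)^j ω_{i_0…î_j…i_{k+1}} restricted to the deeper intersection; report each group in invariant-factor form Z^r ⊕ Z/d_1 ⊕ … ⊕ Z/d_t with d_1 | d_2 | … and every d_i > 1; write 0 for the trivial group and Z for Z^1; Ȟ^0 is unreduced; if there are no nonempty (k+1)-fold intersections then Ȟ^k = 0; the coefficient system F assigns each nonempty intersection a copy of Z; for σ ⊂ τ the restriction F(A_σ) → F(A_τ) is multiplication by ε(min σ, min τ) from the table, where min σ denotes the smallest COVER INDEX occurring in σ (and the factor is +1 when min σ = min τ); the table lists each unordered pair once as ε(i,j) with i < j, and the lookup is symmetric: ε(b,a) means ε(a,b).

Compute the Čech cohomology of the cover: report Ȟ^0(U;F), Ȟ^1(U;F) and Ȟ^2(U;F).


intersection data:
  A12={q3} A13={q6} A14={q1} A15={q7} A23={q2} A45={q5}
C dims 5,6; δ0: rk 5, SNF 1^4·2
Ȟ^0 = (5 − 5) − 0 = 0, so Ȟ^0 ≅ 0
Ȟ^1 = (6 − 0) − 5 = 1 plus torsion [2], so Ȟ^1 ≅ Z ⊕ Z/2
Ȟ^2 = (0 − 0) − 0 = 0, so Ȟ^2 ≅ 0

Ȟ^0(U;F) ≅ 0,  Ȟ^1(U;F) ≅ Z ⊕ Z/2,  Ȟ^2(U;F) ≅ 0


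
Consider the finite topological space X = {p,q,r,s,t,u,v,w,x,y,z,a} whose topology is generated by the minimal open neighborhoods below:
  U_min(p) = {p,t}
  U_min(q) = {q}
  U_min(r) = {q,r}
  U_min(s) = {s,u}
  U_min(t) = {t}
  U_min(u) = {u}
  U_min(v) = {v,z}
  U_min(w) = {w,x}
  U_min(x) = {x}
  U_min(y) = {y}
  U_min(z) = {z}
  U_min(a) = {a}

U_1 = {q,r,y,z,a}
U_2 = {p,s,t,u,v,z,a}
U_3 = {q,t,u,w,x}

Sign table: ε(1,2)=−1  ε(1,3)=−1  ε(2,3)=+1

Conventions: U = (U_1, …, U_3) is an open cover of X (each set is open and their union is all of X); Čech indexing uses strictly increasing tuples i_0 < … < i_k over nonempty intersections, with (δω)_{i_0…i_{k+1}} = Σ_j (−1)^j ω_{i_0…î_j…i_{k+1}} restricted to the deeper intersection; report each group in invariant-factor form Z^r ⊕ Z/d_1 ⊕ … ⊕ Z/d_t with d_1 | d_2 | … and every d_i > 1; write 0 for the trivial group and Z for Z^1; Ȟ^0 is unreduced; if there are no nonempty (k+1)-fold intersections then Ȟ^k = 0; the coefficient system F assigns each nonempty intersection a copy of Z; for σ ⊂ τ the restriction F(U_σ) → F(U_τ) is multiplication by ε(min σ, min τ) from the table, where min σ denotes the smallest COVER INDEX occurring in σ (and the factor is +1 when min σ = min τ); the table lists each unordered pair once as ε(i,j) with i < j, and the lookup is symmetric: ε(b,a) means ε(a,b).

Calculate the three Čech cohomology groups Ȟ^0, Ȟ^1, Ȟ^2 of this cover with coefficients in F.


Ȟ^0 ≅ Z, Ȟ^1 ≅ Z and Ȟ^2 ≅ 0

nonempty intersections:
  U12={z,a} U13={q} U23={t,u}
C dims 3,3; δ0: rk 2, SNF 1^2
Ȟ^0: (3−2)−0=1 ⇒ Z
Ȟ^1: (3−0)−2=1 ⇒ Z
Ȟ^2: (0−0)−0=0 ⇒ 0


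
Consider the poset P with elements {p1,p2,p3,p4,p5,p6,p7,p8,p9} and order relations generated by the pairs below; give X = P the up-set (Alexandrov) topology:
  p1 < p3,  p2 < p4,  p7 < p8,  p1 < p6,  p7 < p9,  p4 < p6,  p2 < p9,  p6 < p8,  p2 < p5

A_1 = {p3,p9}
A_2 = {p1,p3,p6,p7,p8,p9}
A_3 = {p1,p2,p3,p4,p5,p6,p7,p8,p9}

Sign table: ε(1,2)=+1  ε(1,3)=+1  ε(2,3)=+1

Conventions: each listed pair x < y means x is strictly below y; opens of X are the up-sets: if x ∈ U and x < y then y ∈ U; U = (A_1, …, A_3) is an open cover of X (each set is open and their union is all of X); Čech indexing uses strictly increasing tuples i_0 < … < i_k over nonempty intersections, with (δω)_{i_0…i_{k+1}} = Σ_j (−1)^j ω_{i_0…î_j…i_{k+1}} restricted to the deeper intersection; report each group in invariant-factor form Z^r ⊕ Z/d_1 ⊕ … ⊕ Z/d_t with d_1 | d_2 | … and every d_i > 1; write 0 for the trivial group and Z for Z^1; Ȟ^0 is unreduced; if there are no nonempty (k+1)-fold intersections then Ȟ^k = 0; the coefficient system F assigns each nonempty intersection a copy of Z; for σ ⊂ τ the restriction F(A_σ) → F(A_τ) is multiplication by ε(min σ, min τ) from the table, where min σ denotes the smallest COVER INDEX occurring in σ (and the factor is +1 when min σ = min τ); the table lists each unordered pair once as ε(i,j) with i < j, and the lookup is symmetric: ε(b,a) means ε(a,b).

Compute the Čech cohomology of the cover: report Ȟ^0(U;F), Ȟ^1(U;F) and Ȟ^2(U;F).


cover nerve:
  A12={p3,p9} A13={p3,p9} A23={p1,p3,p6,p7,p8,p9}
  A123={p3,p9}
C dims 3,3,1; δ0: rk 2, SNF 1^2; δ1: rk 1, SNF 1^1
Ȟ^0: (3−2)−0=1 ⇒ Z
Ȟ^1: (3−1)−2=0 ⇒ 0
Ȟ^2: (1−0)−1=0 ⇒ 0

Ȟ^0(U;F) ≅ Z,  Ȟ^1(U;F) ≅ 0,  Ȟ^2(U;F) ≅ 0


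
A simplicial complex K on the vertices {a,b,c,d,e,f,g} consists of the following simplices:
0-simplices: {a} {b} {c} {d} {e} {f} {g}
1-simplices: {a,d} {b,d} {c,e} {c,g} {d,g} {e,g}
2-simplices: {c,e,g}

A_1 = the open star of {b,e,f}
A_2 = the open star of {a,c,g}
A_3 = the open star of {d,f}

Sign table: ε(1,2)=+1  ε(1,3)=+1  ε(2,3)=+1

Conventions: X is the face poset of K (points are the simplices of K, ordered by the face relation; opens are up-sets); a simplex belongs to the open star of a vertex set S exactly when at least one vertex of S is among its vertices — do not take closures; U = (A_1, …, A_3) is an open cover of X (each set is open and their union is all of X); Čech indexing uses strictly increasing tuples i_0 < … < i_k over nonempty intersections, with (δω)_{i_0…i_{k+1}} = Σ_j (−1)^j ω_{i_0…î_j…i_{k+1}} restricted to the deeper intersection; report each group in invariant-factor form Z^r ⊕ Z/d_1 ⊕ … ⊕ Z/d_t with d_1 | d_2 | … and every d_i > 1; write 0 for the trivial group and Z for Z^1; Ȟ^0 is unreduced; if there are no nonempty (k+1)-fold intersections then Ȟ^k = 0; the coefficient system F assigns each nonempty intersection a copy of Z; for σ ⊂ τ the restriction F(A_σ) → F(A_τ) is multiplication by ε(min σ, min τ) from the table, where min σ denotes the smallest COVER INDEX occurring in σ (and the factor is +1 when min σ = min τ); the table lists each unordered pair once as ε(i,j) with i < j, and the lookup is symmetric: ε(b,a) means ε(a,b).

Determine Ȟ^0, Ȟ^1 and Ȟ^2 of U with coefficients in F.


nerve simplices:
  A1={{b},{e},{f},{b,d},{c,e},{e,g},{c,e,g}} A2={{a},{c},{g},{a,d},{c,e},{c,g},{d,g},{e,g},{c,e,g}} A3={{d},{f},{a,d},{b,d},{d,g}}
  A12={{c,e},{e,g},{c,e,g}} A13={{f},{b,d}} A23={{a,d},{d,g}}
C dims 3,3; δ0: rk 2, SNF 1^2
degree 0: 3−2−0 = 1 → Ȟ^0 ≅ Z
degree 1: 3−0−2 = 1 → Ȟ^1 ≅ Z
degree 2: 0−0−0 = 0 → Ȟ^2 ≅ 0

Ȟ^0 ≅ Z, Ȟ^1 ≅ Z and Ȟ^2 ≅ 0


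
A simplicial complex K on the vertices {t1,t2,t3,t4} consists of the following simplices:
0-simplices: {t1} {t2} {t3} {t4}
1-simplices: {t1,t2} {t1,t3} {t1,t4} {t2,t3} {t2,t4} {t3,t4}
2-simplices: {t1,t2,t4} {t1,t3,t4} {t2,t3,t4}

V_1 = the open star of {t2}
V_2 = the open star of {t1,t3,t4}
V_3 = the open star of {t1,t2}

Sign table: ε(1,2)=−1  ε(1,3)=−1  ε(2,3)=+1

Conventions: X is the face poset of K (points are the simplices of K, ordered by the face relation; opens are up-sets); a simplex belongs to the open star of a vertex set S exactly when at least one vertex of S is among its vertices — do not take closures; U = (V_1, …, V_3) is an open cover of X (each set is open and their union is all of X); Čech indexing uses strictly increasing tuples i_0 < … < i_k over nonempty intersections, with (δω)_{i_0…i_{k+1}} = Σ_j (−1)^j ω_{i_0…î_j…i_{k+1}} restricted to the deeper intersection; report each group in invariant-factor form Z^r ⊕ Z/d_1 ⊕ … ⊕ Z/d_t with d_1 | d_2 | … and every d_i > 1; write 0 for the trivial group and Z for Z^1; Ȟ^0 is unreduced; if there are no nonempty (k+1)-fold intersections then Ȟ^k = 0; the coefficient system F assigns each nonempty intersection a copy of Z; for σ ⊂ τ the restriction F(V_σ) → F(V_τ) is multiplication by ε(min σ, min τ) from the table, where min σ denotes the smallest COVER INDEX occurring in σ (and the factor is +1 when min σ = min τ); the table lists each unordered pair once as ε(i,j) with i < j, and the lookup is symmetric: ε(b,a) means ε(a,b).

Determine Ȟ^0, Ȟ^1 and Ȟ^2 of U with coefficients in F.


nerve of the cover:
  V1={{t2},{t1,t2},{t2,t3},{t2,t4},{t1,t2,t4},{t2,t3,t4}} V2={{t1},{t3},{t4},{t1,t2},{t1,t3},{t1,t4},{t2,t3},{t2,t4},{t3,t4},{t1,t2,t4},{t1,t3,t4},{t2,t3,t4}} V3={{t1},{t2},{t1,t2},{t1,t3},{t1,t4},{t2,t3},{t2,t4},{t1,t2,t4},{t1,t3,t4},{t2,t3,t4}}
  V12={{t1,t2},{t2,t3},{t2,t4},{t1,t2,t4},{t2,t3,t4}} V13={{t2},{t1,t2},{t2,t3},{t2,t4},{t1,t2,t4},{t2,t3,t4}} V23={{t1},{t1,t2},{t1,t3},{t1,t4},{t2,t3},{t2,t4},{t1,t2,t4},{t1,t3,t4},{t2,t3,t4}}
  V123={{t1,t2},{t2,t3},{t2,t4},{t1,t2,t4},{t2,t3,t4}}
C dims 3,3,1; δ0: rk 2, SNF 1^2; δ1: rk 1, SNF 1^1
Ȟ^0 = (3 − 2) − 0 = 1, so Ȟ^0 ≅ Z
Ȟ^1 = (3 − 1) − 2 = 0, so Ȟ^1 ≅ 0
Ȟ^2 = (1 − 0) − 1 = 0, so Ȟ^2 ≅ 0

Ȟ^0 ≅ Z, Ȟ^1 ≅ 0 and Ȟ^2 ≅ 0
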